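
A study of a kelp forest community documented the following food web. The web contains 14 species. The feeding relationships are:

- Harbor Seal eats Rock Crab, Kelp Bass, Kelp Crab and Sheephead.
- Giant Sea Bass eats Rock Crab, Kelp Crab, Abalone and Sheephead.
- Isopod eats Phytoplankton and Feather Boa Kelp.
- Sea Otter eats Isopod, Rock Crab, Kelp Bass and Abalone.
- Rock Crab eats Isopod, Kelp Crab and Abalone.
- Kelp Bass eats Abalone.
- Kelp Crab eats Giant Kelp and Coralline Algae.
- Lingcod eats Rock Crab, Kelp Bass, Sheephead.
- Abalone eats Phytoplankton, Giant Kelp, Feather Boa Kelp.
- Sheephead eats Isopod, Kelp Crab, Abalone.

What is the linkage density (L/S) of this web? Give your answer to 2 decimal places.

There are L = 29 links among S = 14 species.
L/S = 29/14 = 2.0714 ≈ 2.07.

L/S = 2.07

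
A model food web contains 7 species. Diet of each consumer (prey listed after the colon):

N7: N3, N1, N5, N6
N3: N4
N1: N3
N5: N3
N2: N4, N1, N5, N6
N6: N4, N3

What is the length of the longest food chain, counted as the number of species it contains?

4 species

One longest chain: N4 → N3 → N1 → N7.
It has 4 species and 3 links.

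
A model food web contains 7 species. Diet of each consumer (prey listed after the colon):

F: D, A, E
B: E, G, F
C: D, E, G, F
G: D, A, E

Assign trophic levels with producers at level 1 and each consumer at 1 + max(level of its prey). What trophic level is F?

Trophic level 2

D is a producer → level 1.
F eats D (level 1); other prey at levels: A 1, E 1 → level 2.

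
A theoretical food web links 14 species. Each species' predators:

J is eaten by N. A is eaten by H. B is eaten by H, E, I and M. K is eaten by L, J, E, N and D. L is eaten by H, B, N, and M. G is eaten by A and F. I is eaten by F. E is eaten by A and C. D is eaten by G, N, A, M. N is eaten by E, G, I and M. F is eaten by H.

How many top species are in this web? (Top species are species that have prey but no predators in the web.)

Top species (has prey, but nothing eats it): M, C, H.
Count: 3.

3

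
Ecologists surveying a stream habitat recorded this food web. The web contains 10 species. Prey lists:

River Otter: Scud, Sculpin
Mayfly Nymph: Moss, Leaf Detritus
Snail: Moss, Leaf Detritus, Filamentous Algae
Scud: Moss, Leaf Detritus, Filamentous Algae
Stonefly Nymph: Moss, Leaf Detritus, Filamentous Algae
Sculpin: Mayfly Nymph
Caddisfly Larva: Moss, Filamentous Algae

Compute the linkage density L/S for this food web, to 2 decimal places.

L/S = 1.60

There are L = 16 links among S = 10 species.
L/S = 16/10 = 1.6000 ≈ 1.60.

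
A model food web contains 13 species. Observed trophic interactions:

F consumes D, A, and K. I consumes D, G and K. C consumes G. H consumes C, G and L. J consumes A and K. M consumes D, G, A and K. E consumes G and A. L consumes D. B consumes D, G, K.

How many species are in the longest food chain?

One longest chain: D → L → H.
It has 3 species and 2 links.

3 species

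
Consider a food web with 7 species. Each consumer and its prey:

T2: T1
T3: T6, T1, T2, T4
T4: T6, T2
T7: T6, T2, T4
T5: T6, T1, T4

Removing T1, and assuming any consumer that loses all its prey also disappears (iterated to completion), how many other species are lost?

Remove T1.
Round 1: T2 (all prey gone) → extinct.
No further losses. Total secondary extinctions: 1.

1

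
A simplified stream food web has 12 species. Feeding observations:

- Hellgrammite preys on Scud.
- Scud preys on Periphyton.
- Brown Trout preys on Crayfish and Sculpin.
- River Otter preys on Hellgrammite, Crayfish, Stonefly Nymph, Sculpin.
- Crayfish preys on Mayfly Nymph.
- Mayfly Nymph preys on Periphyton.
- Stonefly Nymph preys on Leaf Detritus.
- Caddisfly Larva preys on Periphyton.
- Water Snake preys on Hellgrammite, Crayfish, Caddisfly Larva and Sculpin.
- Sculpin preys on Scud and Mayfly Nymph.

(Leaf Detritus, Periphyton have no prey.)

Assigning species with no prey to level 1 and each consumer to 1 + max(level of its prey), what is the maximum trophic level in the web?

Basal resources (level 1): Leaf Detritus, Periphyton.
Periphyton → Mayfly Nymph → Crayfish → Brown Trout gives Brown Trout level 4.
No species has a prey at level 4, so no species reaches level 5.

4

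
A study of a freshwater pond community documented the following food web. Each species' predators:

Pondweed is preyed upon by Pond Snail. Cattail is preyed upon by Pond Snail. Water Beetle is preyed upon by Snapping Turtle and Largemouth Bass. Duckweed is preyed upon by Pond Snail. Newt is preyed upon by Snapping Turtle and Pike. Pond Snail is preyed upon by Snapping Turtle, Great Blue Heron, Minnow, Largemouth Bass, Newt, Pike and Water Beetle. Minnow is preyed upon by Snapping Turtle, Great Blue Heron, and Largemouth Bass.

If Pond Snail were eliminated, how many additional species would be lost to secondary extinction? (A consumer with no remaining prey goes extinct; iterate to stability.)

7

Remove Pond Snail.
Round 1: Newt (all prey gone), Minnow (all prey gone), Water Beetle (all prey gone) → extinct.
Round 2: Great Blue Heron (all prey gone), Largemouth Bass (all prey gone), Snapping Turtle (all prey gone), Pike (all prey gone) → extinct.
No further losses. Total secondary extinctions: 7.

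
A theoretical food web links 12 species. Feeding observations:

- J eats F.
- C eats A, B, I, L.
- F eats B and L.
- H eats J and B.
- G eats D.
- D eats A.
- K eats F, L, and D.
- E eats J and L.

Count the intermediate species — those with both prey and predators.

3

Intermediate species (has both prey and predators): F, D, J.
Count: 3.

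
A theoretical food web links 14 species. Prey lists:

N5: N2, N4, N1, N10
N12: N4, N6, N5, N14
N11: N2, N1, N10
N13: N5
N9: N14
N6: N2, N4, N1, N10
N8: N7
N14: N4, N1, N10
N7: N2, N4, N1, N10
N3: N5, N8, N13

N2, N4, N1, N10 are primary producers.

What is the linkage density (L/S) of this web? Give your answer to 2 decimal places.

There are L = 28 links among S = 14 species.
L/S = 28/14 = 2.0000 ≈ 2.00.

L/S = 2.00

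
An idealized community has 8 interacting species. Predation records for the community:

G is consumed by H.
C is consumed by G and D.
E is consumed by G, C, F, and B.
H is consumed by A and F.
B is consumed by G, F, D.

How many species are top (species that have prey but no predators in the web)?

Top species (has prey, but nothing eats it): D, F, A.
Count: 3.

3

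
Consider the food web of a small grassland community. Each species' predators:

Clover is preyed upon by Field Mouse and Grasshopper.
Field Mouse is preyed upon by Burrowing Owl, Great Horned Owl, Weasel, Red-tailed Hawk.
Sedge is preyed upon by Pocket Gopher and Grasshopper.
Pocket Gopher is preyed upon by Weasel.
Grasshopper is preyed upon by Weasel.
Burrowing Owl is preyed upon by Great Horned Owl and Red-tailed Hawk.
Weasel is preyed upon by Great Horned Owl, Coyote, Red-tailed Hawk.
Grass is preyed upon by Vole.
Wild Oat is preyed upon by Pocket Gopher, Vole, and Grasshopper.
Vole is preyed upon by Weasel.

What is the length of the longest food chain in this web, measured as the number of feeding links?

One longest chain: Clover → Field Mouse → Weasel → Coyote.
It has 4 species and 3 links.

3 links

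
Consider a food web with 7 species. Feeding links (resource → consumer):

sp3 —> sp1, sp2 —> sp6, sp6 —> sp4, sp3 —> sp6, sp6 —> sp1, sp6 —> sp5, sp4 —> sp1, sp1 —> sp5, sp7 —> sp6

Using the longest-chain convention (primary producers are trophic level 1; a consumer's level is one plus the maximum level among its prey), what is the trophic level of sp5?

Trophic level 5

sp2 is a producer → level 1.
sp6 eats sp2 (level 1); other prey at levels: sp7 1, sp3 1 → level 2.
sp4 eats sp6 → level 3.
sp1 eats sp4 (level 3); other prey at levels: sp3 1, sp6 2 → level 4.
sp5 eats sp1 (level 4); other prey at levels: sp6 2 → level 5.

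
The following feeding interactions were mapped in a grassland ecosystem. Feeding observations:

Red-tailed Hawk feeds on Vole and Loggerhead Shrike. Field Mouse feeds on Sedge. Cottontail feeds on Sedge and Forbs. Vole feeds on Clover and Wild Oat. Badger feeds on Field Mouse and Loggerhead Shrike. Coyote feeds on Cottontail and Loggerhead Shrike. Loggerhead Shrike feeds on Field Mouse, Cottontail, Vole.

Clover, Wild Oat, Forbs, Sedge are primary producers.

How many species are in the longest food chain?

4 species

One longest chain: Sedge → Field Mouse → Loggerhead Shrike → Coyote.
It has 4 species and 3 links.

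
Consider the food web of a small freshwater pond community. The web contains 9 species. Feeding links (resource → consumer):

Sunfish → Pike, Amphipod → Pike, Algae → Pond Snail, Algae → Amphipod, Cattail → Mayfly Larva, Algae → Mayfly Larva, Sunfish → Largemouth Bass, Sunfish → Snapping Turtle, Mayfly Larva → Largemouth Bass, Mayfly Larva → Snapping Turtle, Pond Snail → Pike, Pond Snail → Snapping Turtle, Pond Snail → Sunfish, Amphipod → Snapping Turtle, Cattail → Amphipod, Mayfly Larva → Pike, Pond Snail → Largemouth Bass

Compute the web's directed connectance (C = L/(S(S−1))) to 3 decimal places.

The web has S = 9 species and L = 17 feeding links.
C = L / (S(S−1)) = 17 / 72 = 0.2361 ≈ 0.236.

C = 0.236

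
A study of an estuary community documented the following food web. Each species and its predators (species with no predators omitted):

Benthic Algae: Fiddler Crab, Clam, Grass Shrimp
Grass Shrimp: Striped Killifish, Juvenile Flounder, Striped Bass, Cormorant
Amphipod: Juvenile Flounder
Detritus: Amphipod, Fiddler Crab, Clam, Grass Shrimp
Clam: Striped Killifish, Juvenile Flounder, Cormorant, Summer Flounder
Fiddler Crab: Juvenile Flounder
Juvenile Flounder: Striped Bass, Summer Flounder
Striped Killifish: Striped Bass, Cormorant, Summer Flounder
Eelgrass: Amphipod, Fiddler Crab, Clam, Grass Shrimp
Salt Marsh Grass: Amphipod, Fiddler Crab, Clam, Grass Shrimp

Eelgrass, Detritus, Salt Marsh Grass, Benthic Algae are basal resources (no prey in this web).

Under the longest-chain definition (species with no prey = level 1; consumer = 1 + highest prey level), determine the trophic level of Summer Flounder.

Trophic level 4

Eelgrass has no prey (basal) → level 1.
Clam eats Eelgrass (level 1); other prey at levels: Detritus 1, Salt Marsh Grass 1, Benthic Algae 1 → level 2.
Striped Killifish eats Clam (level 2); other prey at levels: Grass Shrimp 2 → level 3.
Summer Flounder eats Striped Killifish (level 3); other prey at levels: Clam 2, Juvenile Flounder 3 → level 4.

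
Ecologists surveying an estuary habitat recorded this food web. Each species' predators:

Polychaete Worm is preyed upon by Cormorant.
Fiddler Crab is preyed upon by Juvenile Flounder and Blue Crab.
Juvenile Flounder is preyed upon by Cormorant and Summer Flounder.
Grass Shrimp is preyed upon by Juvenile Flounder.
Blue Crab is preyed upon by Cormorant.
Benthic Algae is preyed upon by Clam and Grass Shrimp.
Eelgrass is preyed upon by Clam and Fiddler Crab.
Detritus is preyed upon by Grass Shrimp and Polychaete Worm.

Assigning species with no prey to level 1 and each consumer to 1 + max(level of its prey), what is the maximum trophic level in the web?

4

Basal resources (level 1): Detritus, Benthic Algae, Eelgrass.
Detritus → Grass Shrimp → Juvenile Flounder → Cormorant gives Cormorant level 4.
No species has a prey at level 4, so no species reaches level 5.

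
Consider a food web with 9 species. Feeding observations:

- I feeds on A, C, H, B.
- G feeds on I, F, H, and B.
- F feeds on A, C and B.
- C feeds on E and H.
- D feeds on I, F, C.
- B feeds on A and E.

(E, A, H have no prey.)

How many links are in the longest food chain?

3 links

One longest chain: E → B → I → G.
It has 4 species and 3 links.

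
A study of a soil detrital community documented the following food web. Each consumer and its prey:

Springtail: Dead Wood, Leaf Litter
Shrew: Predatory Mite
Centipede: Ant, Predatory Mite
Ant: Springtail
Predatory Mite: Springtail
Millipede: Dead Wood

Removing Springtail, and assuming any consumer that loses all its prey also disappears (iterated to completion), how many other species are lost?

4

Remove Springtail.
Round 1: Ant (all prey gone), Predatory Mite (all prey gone) → extinct.
Round 2: Centipede (all prey gone), Shrew (all prey gone) → extinct.
No further losses. Total secondary extinctions: 4.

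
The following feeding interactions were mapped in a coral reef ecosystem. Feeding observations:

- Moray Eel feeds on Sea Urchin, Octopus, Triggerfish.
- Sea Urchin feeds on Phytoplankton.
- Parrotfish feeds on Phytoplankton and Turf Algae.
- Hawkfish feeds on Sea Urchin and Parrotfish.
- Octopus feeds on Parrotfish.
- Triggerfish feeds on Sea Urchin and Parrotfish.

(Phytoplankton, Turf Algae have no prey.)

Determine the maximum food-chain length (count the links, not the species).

3 links

One longest chain: Phytoplankton → Parrotfish → Triggerfish → Moray Eel.
It has 4 species and 3 links.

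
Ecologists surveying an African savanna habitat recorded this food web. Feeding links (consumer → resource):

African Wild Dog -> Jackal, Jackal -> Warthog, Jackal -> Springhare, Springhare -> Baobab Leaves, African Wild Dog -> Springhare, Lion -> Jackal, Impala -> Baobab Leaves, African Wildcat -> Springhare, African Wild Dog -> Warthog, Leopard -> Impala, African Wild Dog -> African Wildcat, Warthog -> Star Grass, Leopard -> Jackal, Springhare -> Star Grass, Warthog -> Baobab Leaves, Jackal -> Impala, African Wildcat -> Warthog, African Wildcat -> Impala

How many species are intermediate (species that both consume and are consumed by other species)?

5

Intermediate species (has both prey and predators): Warthog, Springhare, Impala, Jackal, African Wildcat.
Count: 5.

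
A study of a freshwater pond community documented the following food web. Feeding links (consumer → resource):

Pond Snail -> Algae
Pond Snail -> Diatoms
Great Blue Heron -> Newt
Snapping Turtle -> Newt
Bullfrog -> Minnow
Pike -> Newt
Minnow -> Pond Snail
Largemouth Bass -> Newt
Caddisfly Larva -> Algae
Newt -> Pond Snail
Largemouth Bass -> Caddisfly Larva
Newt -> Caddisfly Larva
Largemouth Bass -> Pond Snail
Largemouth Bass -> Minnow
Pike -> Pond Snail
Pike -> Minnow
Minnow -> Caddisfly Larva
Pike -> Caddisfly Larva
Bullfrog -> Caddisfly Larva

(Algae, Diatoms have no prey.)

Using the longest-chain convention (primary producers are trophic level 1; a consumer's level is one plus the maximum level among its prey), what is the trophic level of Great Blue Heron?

Algae is a producer → level 1.
Pond Snail eats Algae (level 1); other prey at levels: Diatoms 1 → level 2.
Newt eats Pond Snail (level 2); other prey at levels: Caddisfly Larva 2 → level 3.
Great Blue Heron eats Newt → level 4.

Trophic level 4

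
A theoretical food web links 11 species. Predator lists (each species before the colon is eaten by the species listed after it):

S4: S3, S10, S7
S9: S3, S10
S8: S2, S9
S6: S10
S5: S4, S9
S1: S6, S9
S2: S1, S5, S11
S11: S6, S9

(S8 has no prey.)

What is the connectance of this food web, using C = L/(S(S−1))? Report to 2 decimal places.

C = 0.15

The web has S = 11 species and L = 17 feeding links.
C = L / (S(S−1)) = 17 / 110 = 0.1545 ≈ 0.15.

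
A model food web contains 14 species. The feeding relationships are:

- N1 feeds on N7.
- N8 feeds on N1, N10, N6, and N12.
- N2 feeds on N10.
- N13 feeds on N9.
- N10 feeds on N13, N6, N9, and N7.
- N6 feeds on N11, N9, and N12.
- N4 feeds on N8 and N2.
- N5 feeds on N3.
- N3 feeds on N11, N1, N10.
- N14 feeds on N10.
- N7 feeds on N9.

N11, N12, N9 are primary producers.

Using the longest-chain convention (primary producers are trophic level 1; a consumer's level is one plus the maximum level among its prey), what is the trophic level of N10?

N9 is a producer → level 1.
N7 eats N9 → level 2.
N10 eats N7 (level 2); other prey at levels: N9 1, N6 2, N13 2 → level 3.

Trophic level 3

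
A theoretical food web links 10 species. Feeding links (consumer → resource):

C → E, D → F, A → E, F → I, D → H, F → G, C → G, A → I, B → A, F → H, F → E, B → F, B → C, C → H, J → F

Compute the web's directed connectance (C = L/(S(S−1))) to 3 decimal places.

The web has S = 10 species and L = 15 feeding links.
C = L / (S(S−1)) = 15 / 90 = 0.1667 ≈ 0.167.

C = 0.167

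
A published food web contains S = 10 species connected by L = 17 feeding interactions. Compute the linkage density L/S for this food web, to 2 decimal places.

There are L = 17 links among S = 10 species.
L/S = 17/10 = 1.7000 ≈ 1.70.

L/S = 1.70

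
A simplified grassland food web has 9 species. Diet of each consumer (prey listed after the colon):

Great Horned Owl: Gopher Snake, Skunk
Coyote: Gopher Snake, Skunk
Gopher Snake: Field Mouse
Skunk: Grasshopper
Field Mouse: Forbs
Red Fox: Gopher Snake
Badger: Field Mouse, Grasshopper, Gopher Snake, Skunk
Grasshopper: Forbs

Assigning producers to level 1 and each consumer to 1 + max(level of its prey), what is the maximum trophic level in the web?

Producers (level 1): Forbs.
Forbs → Field Mouse → Gopher Snake → Coyote gives Coyote level 4.
No species has a prey at level 4, so no species reaches level 5.

4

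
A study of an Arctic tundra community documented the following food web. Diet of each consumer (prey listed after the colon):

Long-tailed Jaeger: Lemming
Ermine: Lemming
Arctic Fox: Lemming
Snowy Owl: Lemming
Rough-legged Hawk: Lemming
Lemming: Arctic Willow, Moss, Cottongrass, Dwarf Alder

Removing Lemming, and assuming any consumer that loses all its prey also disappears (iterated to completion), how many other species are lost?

5

Remove Lemming.
Round 1: Ermine (all prey gone), Rough-legged Hawk (all prey gone), Snowy Owl (all prey gone), Long-tailed Jaeger (all prey gone), Arctic Fox (all prey gone) → extinct.
No further losses. Total secondary extinctions: 5.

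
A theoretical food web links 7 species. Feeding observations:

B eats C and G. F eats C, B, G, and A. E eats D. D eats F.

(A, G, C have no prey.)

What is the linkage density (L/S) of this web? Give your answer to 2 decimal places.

L/S = 1.14

There are L = 8 links among S = 7 species.
L/S = 8/7 = 1.1429 ≈ 1.14.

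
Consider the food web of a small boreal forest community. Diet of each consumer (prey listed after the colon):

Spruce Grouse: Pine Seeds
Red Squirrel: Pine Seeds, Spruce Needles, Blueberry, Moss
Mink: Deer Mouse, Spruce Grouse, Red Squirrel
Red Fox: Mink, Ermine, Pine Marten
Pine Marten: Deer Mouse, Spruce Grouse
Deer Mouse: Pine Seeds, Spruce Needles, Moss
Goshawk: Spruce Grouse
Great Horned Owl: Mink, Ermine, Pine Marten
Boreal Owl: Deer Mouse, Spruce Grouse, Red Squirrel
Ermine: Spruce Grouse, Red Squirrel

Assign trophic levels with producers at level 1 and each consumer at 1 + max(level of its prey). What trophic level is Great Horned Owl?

Pine Seeds is a producer → level 1.
Deer Mouse eats Pine Seeds (level 1); other prey at levels: Spruce Needles 1, Moss 1 → level 2.
Mink eats Deer Mouse (level 2); other prey at levels: Spruce Grouse 2, Red Squirrel 2 → level 3.
Great Horned Owl eats Mink (level 3); other prey at levels: Ermine 3, Pine Marten 3 → level 4.

Trophic level 4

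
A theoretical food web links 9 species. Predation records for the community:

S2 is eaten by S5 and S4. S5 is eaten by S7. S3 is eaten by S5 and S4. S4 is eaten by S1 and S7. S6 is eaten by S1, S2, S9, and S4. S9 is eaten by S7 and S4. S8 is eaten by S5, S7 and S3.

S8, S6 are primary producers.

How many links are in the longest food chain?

One longest chain: S6 → S9 → S4 → S1.
It has 4 species and 3 links.

3 links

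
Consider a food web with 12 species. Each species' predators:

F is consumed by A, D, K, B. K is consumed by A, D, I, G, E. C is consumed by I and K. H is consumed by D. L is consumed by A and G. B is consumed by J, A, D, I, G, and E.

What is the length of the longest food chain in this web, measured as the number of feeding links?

2 links

One longest chain: F → B → J.
It has 3 species and 2 links.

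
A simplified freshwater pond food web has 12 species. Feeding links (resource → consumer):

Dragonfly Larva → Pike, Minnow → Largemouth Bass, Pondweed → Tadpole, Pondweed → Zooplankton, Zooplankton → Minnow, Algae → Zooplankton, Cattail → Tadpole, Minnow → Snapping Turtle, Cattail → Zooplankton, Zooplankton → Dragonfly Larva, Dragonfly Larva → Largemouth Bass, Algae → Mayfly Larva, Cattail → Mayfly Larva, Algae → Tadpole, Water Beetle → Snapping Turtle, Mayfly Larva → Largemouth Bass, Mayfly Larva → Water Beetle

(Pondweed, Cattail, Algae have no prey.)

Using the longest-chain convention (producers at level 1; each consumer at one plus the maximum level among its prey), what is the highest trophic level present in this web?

Producers (level 1): Pondweed, Cattail, Algae.
Pondweed → Zooplankton → Dragonfly Larva → Pike gives Pike level 4.
No species has a prey at level 4, so no species reaches level 5.

4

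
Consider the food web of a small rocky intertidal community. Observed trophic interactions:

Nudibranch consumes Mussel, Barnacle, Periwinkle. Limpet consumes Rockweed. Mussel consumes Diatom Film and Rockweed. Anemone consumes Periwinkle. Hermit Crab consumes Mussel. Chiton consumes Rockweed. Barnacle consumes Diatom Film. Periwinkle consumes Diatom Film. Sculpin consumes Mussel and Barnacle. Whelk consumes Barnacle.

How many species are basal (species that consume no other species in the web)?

Basal species (no prey listed): Rockweed, Diatom Film.
Count: 2.

2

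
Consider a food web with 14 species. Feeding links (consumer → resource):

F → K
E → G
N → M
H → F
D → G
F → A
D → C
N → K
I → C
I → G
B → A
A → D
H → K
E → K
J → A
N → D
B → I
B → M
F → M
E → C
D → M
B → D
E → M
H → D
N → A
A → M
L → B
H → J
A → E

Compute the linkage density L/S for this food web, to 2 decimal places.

There are L = 29 links among S = 14 species.
L/S = 29/14 = 2.0714 ≈ 2.07.

L/S = 2.07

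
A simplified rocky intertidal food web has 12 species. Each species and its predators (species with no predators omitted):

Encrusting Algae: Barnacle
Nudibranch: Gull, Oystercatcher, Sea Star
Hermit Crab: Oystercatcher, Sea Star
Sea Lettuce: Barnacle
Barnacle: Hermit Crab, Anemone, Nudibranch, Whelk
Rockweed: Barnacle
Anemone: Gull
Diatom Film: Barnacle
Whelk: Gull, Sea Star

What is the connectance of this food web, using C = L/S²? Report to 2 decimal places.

C = 0.11

The web has S = 12 species and L = 16 feeding links.
C = L / S² = 16 / 144 = 0.1111 ≈ 0.11.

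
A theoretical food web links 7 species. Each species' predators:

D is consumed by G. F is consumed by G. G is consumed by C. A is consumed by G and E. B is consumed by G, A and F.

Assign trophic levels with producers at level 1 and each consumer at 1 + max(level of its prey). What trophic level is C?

Trophic level 4

B is a producer → level 1.
F eats B → level 2.
G eats F (level 2); other prey at levels: B 1, D 1, A 2 → level 3.
C eats G → level 4.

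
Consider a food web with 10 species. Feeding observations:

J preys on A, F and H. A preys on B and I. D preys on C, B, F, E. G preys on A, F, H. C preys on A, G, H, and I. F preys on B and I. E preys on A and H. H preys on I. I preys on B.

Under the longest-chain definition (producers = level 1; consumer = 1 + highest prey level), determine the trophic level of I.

Trophic level 2

B is a producer → level 1.
I eats B → level 2.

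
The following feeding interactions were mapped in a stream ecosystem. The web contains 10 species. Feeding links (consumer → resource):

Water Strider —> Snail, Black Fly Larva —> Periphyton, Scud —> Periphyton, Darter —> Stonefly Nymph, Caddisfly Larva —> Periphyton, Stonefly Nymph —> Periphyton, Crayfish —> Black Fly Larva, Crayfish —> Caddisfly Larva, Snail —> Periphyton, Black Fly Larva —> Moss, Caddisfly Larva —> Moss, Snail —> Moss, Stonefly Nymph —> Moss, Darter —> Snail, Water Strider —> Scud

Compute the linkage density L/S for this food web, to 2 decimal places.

L/S = 1.50

There are L = 15 links among S = 10 species.
L/S = 15/10 = 1.5000 ≈ 1.50.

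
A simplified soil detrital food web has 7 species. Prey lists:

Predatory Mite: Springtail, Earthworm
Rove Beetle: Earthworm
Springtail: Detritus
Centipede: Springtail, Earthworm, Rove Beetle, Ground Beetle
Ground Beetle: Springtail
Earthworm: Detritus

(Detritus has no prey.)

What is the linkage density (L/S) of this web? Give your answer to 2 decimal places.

L/S = 1.43

There are L = 10 links among S = 7 species.
L/S = 10/7 = 1.4286 ≈ 1.43.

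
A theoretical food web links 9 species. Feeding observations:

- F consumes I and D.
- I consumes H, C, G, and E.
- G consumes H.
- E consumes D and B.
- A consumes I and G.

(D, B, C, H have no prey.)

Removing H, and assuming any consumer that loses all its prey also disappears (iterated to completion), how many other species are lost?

Remove H.
Round 1: G (all prey gone) → extinct.
No further losses. Total secondary extinctions: 1.

1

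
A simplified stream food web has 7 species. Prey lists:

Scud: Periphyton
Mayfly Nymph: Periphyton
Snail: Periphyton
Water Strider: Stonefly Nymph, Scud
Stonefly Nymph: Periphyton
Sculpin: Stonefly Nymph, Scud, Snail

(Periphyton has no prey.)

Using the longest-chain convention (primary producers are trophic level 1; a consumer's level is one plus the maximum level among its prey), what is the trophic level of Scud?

Trophic level 2

Periphyton is a producer → level 1.
Scud eats Periphyton → level 2.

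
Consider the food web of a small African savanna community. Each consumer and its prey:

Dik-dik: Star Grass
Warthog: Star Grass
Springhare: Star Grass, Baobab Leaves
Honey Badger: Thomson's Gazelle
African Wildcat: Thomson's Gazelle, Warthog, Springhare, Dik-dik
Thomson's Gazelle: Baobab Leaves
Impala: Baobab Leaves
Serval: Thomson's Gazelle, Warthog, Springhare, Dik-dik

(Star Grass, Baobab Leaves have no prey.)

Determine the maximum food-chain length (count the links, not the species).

2 links

One longest chain: Baobab Leaves → Thomson's Gazelle → Honey Badger.
It has 3 species and 2 links.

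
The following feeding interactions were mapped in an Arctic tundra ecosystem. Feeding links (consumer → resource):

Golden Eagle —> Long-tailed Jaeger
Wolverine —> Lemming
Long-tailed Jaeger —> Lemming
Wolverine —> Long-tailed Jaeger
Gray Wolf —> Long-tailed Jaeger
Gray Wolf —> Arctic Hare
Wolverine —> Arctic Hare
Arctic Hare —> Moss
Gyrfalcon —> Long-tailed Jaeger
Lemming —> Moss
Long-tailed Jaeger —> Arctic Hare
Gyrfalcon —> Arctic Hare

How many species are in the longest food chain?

One longest chain: Moss → Lemming → Long-tailed Jaeger → Golden Eagle.
It has 4 species and 3 links.

4 species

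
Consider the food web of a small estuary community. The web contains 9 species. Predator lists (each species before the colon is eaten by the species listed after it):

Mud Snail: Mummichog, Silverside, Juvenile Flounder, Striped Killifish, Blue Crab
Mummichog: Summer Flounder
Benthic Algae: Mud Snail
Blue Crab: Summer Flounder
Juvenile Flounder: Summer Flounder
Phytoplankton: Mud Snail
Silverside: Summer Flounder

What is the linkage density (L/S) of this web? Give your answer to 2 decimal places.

There are L = 11 links among S = 9 species.
L/S = 11/9 = 1.2222 ≈ 1.22.

L/S = 1.22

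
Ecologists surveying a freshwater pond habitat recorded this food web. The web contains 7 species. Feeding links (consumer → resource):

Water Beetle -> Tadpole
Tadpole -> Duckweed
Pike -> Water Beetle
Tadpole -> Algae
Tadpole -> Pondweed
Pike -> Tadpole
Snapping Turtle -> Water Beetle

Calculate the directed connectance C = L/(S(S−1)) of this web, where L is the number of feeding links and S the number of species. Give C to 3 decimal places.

The web has S = 7 species and L = 7 feeding links.
C = L / (S(S−1)) = 7 / 42 = 0.1667 ≈ 0.167.

C = 0.167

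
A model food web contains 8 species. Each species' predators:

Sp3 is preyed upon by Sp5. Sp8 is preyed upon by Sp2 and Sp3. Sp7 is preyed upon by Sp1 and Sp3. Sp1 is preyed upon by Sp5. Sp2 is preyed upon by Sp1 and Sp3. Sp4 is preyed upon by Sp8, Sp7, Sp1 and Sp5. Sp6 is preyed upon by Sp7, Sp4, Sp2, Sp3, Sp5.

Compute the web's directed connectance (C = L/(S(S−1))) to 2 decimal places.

The web has S = 8 species and L = 17 feeding links.
C = L / (S(S−1)) = 17 / 56 = 0.3036 ≈ 0.30.

C = 0.30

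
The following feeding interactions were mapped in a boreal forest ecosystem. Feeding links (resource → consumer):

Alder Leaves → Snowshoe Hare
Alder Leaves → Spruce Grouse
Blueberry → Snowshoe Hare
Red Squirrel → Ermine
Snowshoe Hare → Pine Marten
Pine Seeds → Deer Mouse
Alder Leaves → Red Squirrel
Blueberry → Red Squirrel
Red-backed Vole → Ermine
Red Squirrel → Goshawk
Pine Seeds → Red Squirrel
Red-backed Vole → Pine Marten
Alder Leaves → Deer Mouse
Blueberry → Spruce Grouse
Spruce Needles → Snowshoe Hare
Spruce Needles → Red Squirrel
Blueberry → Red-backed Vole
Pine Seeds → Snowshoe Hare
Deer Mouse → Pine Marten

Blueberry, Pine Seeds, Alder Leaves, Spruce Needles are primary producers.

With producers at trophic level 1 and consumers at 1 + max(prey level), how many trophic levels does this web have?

Producers (level 1): Blueberry, Pine Seeds, Alder Leaves, Spruce Needles.
Blueberry → Red-backed Vole → Ermine gives Ermine level 3.
No species has a prey at level 3, so no species reaches level 4.

3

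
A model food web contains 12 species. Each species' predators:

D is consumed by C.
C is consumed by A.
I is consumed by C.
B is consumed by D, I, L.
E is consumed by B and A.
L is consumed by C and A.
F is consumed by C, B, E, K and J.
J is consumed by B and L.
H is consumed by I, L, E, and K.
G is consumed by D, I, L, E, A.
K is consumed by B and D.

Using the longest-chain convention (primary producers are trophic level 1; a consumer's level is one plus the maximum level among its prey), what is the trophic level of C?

Trophic level 5

H is a producer → level 1.
K eats H (level 1); other prey at levels: F 1 → level 2.
B eats K (level 2); other prey at levels: F 1, E 2, J 2 → level 3.
I eats B (level 3); other prey at levels: H 1, G 1 → level 4.
C eats I (level 4); other prey at levels: F 1, D 4, L 4 → level 5.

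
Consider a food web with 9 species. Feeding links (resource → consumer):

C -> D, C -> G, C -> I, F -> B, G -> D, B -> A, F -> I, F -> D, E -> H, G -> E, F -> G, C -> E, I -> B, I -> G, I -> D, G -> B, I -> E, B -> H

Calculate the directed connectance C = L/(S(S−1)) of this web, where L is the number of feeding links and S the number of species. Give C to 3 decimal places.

The web has S = 9 species and L = 18 feeding links.
C = L / (S(S−1)) = 18 / 72 = 0.2500 ≈ 0.250.

C = 0.250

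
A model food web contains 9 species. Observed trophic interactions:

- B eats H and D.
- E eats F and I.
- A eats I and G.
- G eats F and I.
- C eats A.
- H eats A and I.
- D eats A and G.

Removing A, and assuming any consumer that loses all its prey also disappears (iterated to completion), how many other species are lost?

1

Remove A.
Round 1: C (all prey gone) → extinct.
No further losses. Total secondary extinctions: 1.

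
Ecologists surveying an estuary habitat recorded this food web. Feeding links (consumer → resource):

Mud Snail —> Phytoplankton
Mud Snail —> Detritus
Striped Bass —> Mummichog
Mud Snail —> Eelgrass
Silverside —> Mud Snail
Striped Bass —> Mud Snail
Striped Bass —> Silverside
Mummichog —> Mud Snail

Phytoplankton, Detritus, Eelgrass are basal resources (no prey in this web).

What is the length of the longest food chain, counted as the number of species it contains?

One longest chain: Phytoplankton → Mud Snail → Silverside → Striped Bass.
It has 4 species and 3 links.

4 species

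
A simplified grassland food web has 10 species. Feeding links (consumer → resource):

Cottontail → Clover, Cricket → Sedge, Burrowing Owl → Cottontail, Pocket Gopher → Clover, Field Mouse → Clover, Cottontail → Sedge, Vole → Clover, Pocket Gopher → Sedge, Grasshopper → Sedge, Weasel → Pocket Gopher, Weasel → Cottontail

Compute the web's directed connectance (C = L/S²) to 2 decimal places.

The web has S = 10 species and L = 11 feeding links.
C = L / S² = 11 / 100 = 0.1100 ≈ 0.11.

C = 0.11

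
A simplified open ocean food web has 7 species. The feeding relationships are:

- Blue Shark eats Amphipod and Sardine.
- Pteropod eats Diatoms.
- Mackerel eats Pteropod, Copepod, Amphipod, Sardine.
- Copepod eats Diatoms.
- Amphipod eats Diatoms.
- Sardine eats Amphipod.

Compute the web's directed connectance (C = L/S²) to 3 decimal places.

C = 0.204

The web has S = 7 species and L = 10 feeding links.
C = L / S² = 10 / 49 = 0.2041 ≈ 0.204.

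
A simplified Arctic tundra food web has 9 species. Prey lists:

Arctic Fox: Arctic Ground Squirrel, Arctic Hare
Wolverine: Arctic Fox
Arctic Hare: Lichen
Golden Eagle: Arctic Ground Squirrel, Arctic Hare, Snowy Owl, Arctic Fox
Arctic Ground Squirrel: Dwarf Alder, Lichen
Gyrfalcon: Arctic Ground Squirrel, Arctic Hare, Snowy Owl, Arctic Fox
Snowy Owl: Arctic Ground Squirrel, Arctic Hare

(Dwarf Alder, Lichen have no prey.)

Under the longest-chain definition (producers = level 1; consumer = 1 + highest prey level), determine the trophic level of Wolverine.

Trophic level 4

Dwarf Alder is a producer → level 1.
Arctic Ground Squirrel eats Dwarf Alder (level 1); other prey at levels: Lichen 1 → level 2.
Arctic Fox eats Arctic Ground Squirrel (level 2); other prey at levels: Arctic Hare 2 → level 3.
Wolverine eats Arctic Fox → level 4.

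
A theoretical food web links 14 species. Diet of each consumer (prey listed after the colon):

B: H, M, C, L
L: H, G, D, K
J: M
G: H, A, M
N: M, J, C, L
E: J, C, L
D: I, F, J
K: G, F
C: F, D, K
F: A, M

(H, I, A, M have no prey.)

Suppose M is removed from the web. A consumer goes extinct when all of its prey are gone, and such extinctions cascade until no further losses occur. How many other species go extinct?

1

Remove M.
Round 1: J (all prey gone) → extinct.
No further losses. Total secondary extinctions: 1.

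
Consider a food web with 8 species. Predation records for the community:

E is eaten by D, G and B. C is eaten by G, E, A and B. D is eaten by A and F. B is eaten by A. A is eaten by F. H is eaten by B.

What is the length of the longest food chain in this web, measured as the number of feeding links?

4 links

One longest chain: C → E → B → A → F.
It has 5 species and 4 links.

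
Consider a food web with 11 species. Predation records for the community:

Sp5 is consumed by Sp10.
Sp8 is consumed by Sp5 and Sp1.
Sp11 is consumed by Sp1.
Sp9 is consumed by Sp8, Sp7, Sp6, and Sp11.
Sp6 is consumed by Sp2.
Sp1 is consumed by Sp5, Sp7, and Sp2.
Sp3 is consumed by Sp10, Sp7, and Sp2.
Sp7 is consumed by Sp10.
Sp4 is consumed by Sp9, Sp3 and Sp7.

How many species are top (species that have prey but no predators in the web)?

2

Top species (has prey, but nothing eats it): Sp2, Sp10.
Count: 2.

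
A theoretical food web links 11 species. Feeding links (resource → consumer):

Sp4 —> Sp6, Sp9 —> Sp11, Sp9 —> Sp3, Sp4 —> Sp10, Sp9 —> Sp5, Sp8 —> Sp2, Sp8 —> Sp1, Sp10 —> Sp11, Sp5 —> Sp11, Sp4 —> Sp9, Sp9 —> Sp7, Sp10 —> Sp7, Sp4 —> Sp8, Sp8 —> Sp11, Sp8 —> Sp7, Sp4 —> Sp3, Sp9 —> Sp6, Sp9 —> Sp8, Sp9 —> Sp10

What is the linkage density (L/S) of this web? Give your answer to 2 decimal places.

L/S = 1.73

There are L = 19 links among S = 11 species.
L/S = 19/11 = 1.7273 ≈ 1.73.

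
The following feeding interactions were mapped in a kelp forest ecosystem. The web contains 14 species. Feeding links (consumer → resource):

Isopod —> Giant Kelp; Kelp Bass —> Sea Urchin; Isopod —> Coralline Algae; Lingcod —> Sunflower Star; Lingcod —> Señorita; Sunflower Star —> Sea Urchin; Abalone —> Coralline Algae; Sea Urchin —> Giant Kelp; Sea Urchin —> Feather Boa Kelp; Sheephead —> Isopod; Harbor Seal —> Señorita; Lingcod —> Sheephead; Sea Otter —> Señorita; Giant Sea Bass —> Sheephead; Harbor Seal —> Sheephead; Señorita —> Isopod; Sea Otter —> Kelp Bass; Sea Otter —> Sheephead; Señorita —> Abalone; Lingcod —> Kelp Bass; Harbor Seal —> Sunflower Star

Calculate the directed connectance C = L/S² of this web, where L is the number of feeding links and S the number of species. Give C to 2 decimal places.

The web has S = 14 species and L = 21 feeding links.
C = L / S² = 21 / 196 = 0.1071 ≈ 0.11.

C = 0.11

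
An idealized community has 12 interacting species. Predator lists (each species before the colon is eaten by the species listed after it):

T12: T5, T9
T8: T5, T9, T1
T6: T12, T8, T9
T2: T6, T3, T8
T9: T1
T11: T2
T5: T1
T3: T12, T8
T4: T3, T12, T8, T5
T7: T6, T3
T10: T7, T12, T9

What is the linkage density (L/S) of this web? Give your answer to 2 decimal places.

There are L = 25 links among S = 12 species.
L/S = 25/12 = 2.0833 ≈ 2.08.

L/S = 2.08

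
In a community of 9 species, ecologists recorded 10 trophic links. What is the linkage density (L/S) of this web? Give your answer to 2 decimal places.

L/S = 1.11

There are L = 10 links among S = 9 species.
L/S = 10/9 = 1.1111 ≈ 1.11.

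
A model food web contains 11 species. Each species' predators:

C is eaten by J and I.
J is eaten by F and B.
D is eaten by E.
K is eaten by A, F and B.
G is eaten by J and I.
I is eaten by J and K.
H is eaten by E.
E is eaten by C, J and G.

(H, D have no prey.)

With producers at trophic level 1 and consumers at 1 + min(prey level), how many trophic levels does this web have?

Producers (level 1): H, D.
Following each consumer down to its lowest-level prey: H → E → C → I → K → A (levels 1 through 6).
All prey of A (K 5) are at level 5 or above, so A is at level 1 + 5 = 6.
Every consumer has at least one prey at level 5 or below, so none exceeds level 6.

6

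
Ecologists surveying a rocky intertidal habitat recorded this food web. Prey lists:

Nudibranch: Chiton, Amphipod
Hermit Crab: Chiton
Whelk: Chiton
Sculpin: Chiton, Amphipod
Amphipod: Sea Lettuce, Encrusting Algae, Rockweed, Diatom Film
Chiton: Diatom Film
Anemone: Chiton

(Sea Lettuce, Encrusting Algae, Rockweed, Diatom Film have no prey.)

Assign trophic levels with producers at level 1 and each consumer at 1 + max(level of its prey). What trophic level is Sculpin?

Trophic level 3

Diatom Film is a producer → level 1.
Chiton eats Diatom Film → level 2.
Sculpin eats Chiton (level 2); other prey at levels: Amphipod 2 → level 3.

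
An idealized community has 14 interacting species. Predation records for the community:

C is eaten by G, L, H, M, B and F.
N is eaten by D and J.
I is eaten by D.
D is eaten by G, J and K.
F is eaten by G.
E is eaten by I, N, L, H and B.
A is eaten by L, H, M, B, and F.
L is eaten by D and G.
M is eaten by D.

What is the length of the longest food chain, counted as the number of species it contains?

4 species

One longest chain: A → L → D → K.
It has 4 species and 3 links.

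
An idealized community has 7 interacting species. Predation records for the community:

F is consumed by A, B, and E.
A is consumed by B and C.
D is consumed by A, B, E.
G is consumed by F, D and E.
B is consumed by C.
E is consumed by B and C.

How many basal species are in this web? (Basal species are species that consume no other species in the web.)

1

Basal species (no prey listed): G.
Count: 1.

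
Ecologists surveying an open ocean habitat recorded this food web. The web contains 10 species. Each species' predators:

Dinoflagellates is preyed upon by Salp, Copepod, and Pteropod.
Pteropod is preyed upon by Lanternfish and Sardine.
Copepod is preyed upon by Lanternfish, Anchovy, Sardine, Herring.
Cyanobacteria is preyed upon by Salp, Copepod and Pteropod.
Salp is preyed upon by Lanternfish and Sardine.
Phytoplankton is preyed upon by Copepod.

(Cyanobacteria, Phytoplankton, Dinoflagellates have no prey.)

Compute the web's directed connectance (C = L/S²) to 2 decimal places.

The web has S = 10 species and L = 15 feeding links.
C = L / S² = 15 / 100 = 0.1500 ≈ 0.15.

C = 0.15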